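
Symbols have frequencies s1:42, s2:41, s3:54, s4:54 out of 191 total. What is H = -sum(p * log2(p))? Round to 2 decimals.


Computing entropy H = -sum(p_i * log2(p_i)):
  s1: p = 42/191 = 0.2199, -p*log2(p) = 0.4805
  s2: p = 41/191 = 0.2147, -p*log2(p) = 0.4765
  s3: p = 54/191 = 0.2827, -p*log2(p) = 0.5153
  s4: p = 54/191 = 0.2827, -p*log2(p) = 0.5153
H = sum of terms = 1.9876
Rounded to 2 decimals: 1.99

1.99


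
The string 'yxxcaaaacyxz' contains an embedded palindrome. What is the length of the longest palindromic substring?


Scanning 'yxxcaaaacyxz' for palindromic substrings.
Substring at positions 3-8: 'caaaac'.
Check: reverse('caaaac') = 'caaaac' -> palindrome confirmed.
Neighbouring characters ('x' / 'y') break symmetry, so it cannot extend further.
No longer palindromic substring exists; longest length = 6

6


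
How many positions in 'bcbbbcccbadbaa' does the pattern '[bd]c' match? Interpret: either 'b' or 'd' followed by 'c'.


Pattern: [bd]c means either 'b' or 'd' followed by 'c'.
Scanning 'bcbbbcccbadbaa' position-by-position:
  Pos 0: window 'bc' -> MATCH
  Pos 1: window 'cb' -> no
  Pos 2: window 'bb' -> no
  Pos 3: window 'bb' -> no
  Pos 4: window 'bc' -> MATCH
  Pos 5: window 'cc' -> no
  Pos 6: window 'cc' -> no
  Pos 7: window 'cb' -> no
  Pos 8: window 'ba' -> no
  Pos 9: window 'ad' -> no
  Pos 10: window 'db' -> no
  Pos 11: window 'ba' -> no
  Pos 12: window 'aa' -> no
  Pos 13: window 'a' -> no
Total matches: 2

2


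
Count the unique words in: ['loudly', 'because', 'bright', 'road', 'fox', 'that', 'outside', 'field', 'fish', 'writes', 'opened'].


Listing all tokens and tracking unique types:
  Token 1: 'loudly' -> NEW (unique so far: 1)
  Token 2: 'because' -> NEW (unique so far: 2)
  Token 3: 'bright' -> NEW (unique so far: 3)
  Token 4: 'road' -> NEW (unique so far: 4)
  Token 5: 'fox' -> NEW (unique so far: 5)
  Token 6: 'that' -> NEW (unique so far: 6)
  Token 7: 'outside' -> NEW (unique so far: 7)
  Token 8: 'field' -> NEW (unique so far: 8)
  Token 9: 'fish' -> NEW (unique so far: 9)
  Token 10: 'writes' -> NEW (unique so far: 10)
  Token 11: 'opened' -> NEW (unique so far: 11)
Unique types: ('because', 'bright', 'field', 'fish', 'fox', 'loudly', 'opened', 'outside', 'road', 'that', 'writes')
Vocabulary size: 11

11


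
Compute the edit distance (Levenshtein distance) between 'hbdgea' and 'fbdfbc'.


Building DP table for s1='hbdgea' (len 6) and s2='fbdfbc' (len 6):
       f  b  d  f  b  c
    0  1  2  3  4  5  6
  h 1  1  2  3  4  5  6
  b 2  2  1  2  3  4  5
  d 3  3  2  1  2  3  4
  g 4  4  3  2  2  3  4
  e 5  5  4  3  3  3  4
  a 6  6  5  4  4  4  4
Edit distance = dp[6][6] = 4

4


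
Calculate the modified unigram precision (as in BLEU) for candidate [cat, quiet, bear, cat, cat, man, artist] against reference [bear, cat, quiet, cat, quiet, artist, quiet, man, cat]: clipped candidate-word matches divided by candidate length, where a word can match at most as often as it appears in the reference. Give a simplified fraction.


Reference word counts: {'artist': 1, 'bear': 1, 'cat': 3, 'man': 1, 'quiet': 3}
Checking each candidate word (with clipping):
  'cat' -> in reference (ref count 3, used 1/3) -> match (matches: 1)
  'quiet' -> in reference (ref count 3, used 1/3) -> match (matches: 2)
  'bear' -> in reference (ref count 1, used 1/1) -> match (matches: 3)
  'cat' -> in reference (ref count 3, used 2/3) -> match (matches: 4)
  'cat' -> in reference (ref count 3, used 3/3) -> match (matches: 5)
  'man' -> in reference (ref count 1, used 1/1) -> match (matches: 6)
  'artist' -> in reference (ref count 1, used 1/1) -> match (matches: 7)
Clipped matches: 7, Candidate length: 7
Precision = 7/7 = 1

1


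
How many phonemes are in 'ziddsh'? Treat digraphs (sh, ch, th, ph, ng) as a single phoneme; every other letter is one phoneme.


Parsing 'ziddsh' greedily, digraphs first:
  'z' -> consonant phoneme (phonemes so far: 1)
  'i' -> vowel phoneme (phonemes so far: 2)
  'd' -> consonant phoneme (phonemes so far: 3)
  'd' -> consonant phoneme (phonemes so far: 4)
  'sh' -> digraph (1 consonant phoneme) (phonemes so far: 5)
Total phonemes: 5

5


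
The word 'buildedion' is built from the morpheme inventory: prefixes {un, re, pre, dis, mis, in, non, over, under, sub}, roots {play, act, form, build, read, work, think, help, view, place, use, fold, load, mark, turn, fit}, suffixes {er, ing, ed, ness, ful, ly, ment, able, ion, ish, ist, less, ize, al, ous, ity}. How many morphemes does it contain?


Segmenting 'buildedion' against the inventory:
  'build' -> root (morpheme 1)
  'ed' -> suffix (morpheme 2)
  'ion' -> suffix (morpheme 3)
Total morphemes: 3

3


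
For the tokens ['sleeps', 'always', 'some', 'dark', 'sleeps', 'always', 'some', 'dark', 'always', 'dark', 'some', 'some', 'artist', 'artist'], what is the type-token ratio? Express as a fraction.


Tokens: 14
Unique types: ('always', 'artist', 'dark', 'sleeps', 'some') = 5
TTR = 5/14
Already in lowest terms.

5/14


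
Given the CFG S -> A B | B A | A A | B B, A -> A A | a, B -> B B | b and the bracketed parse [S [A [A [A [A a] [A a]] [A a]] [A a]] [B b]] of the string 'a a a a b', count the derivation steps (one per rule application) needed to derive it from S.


Every bracketed nonterminal node [X ...] in the tree is produced by exactly one rule application.
Reading the tree off as a leftmost derivation:
  Step 1: S  =>  A B   (applied S -> A B)
  Step 2: A B  =>  A A B   (applied A -> A A)
  Step 3: A A B  =>  A A A B   (applied A -> A A)
  Step 4: A A A B  =>  A A A A B   (applied A -> A A)
  Step 5: A A A A B  =>  a A A A B   (applied A -> a)
  Step 6: a A A A B  =>  a a A A B   (applied A -> a)
  Step 7: a a A A B  =>  a a a A B   (applied A -> a)
  Step 8: a a a A B  =>  a a a a B   (applied A -> a)
  Step 9: a a a a B  =>  a a a a b   (applied B -> b)
Final yield: a a a a b
Total rewrite steps: 9

9


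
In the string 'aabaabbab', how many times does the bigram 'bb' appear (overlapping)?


Scanning 'aabaabbab' for bigram 'bb':
  Position 0: 'aa' -> no
  Position 1: 'ab' -> no
  Position 2: 'ba' -> no
  Position 3: 'aa' -> no
  Position 4: 'ab' -> no
  Position 5: 'bb' -> MATCH
  Position 6: 'ba' -> no
  Position 7: 'ab' -> no
Total matches: 1

1


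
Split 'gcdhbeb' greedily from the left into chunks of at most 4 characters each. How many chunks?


'gcdhbeb' has 7 characters.
Chunking with max size 4:
  Chunk 1: 'gcdh' (positions 0-3)
  Chunk 2: 'beb' (positions 4-6)
Total chunks: ceil(7 / 4) = 2

2


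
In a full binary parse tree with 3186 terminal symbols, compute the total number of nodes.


Leaf nodes (terminals): 3186
Internal nodes = n - 1 = 3186 - 1 = 3185
Total = leaves + internal = 3186 + 3185 = 6371

6371


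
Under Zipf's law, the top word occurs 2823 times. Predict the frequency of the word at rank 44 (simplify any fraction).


Zipf's law: freq(rank) = f1 / rank
f1 = 2823, rank = 44
freq = 2823 / 44
GCD(2823, 44) = 1
Simplified: 2823/44

2823/44


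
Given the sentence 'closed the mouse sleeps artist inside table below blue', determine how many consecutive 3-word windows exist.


Word trigrams from [9] words:
  Trigram 1: (closed the mouse)
  Trigram 2: (the mouse sleeps)
  Trigram 3: (mouse sleeps artist)
  Trigram 4: (sleeps artist inside)
  Trigram 5: (artist inside table)
  Trigram 6: (inside table below)
  Trigram 7: (table below blue)
Total word trigrams: 9 - 2 = 7

7


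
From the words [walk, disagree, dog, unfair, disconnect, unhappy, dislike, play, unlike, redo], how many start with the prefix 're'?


Checking each word for prefix 're':
  'walk' -> no (count: 0)
  'disagree' -> no (count: 0)
  'dog' -> no (count: 0)
  'unfair' -> no (count: 0)
  'disconnect' -> no (count: 0)
  'unhappy' -> no (count: 0)
  'dislike' -> no (count: 0)
  'play' -> no (count: 0)
  'unlike' -> no (count: 0)
  'redo' -> YES, starts with 're' (count: 1)
Total with prefix 're': 1

1


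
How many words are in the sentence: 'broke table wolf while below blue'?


Counting words by splitting on spaces:
  Word 1: 'broke'
  Word 2: 'table'
  Word 3: 'wolf'
  Word 4: 'while'
  Word 5: 'below'
  Word 6: 'blue'
Total words: 6

6


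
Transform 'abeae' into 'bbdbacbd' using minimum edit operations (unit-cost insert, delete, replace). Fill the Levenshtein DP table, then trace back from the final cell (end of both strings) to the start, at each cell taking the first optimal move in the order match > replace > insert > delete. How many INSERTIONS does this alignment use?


Edit distance = 6. Backtracking from cell (5, 8) with preference match > replace > insert > delete,
then listing the resulting alignment 'abeae' -> 'bbdbacbd' left to right:
  Step 1: replace a->b
  Step 2: keep 'b'
  Step 3: insert 'd' [insertion #1]
  Step 4: replace e->b
  Step 5: keep 'a'
  Step 6: insert 'c' [insertion #2]
  Step 7: insert 'b' [insertion #3]
  Step 8: replace e->d
Total insertions: 3

3


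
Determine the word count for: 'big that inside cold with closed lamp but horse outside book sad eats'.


Counting words by splitting on spaces:
  Word 1: 'big'
  Word 2: 'that'
  Word 3: 'inside'
  Word 4: 'cold'
  Word 5: 'with'
  Word 6: 'closed'
  Word 7: 'lamp'
  Word 8: 'but'
  Word 9: 'horse'
  Word 10: 'outside'
  Word 11: 'book'
  Word 12: 'sad'
  Word 13: 'eats'
Total words: 13

13


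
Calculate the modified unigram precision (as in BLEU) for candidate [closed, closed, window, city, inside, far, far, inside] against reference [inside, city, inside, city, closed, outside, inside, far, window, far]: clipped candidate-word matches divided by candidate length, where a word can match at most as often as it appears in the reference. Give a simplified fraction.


Reference word counts: {'city': 2, 'closed': 1, 'far': 2, 'inside': 3, 'outside': 1, 'window': 1}
Checking each candidate word (with clipping):
  'closed' -> in reference (ref count 1, used 1/1) -> match (matches: 1)
  'closed' -> ref count 1 already used up (1/1) -> clipped, no match (matches: 1)
  'window' -> in reference (ref count 1, used 1/1) -> match (matches: 2)
  'city' -> in reference (ref count 2, used 1/2) -> match (matches: 3)
  'inside' -> in reference (ref count 3, used 1/3) -> match (matches: 4)
  'far' -> in reference (ref count 2, used 1/2) -> match (matches: 5)
  'far' -> in reference (ref count 2, used 2/2) -> match (matches: 6)
  'inside' -> in reference (ref count 3, used 2/3) -> match (matches: 7)
Clipped matches: 7, Candidate length: 8
Precision = 7/8

7/8


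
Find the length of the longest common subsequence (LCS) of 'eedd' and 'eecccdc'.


DP table for LCS of 'eedd' and 'eecccdc':
       e  e  c  c  c  d  c
    0  0  0  0  0  0  0  0
  e 0  1  1  1  1  1  1  1
  e 0  1  2  2  2  2  2  2
  d 0  1  2  2  2  2  3  3
  d 0  1  2  2  2  2  3  3
LCS: 'eed'
LCS length = 3

3


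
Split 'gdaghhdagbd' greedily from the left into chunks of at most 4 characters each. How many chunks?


'gdaghhdagbd' has 11 characters.
Chunking with max size 4:
  Chunk 1: 'gdag' (positions 0-3)
  Chunk 2: 'hhda' (positions 4-7)
  Chunk 3: 'gbd' (positions 8-10)
Total chunks: ceil(11 / 4) = 3

3


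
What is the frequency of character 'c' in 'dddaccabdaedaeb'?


Scanning 'dddaccabdaedaeb' for 'c':
  Position 4: 'c' -> MATCH (count: 1)
  Position 5: 'c' -> MATCH (count: 2)
Total occurrences of 'c': 2

2


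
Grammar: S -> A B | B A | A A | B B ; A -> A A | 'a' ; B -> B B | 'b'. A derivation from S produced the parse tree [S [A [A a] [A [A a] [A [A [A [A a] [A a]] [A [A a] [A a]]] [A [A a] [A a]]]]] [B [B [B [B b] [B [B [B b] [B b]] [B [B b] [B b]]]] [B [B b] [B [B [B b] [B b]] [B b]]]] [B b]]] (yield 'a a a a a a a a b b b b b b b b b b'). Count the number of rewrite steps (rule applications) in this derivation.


Every bracketed nonterminal node [X ...] in the tree is produced by exactly one rule application.
Reading the tree off as a leftmost derivation:
  Step 1: S  =>  A B   (applied S -> A B)
  Step 2: A B  =>  A A B   (applied A -> A A)
  Step 3: A A B  =>  a A B   (applied A -> a)
  Step 4: a A B  =>  a A A B   (applied A -> A A)
  Step 5: a A A B  =>  a a A B   (applied A -> a)
  Step 6: a a A B  =>  a a A A B   (applied A -> A A)
  Step 7: a a A A B  =>  a a A A A B   (applied A -> A A)
  Step 8: a a A A A B  =>  a a A A A A B   (applied A -> A A)
  Step 9: a a A A A A B  =>  a a a A A A B   (applied A -> a)
  Step 10: a a a A A A B  =>  a a a a A A B   (applied A -> a)
  Step 11: a a a a A A B  =>  a a a a A A A B   (applied A -> A A)
  Step 12: a a a a A A A B  =>  a a a a a A A B   (applied A -> a)
  Step 13: a a a a a A A B  =>  a a a a a a A B   (applied A -> a)
  Step 14: a a a a a a A B  =>  a a a a a a A A B   (applied A -> A A)
  Step 15: a a a a a a A A B  =>  a a a a a a a A B   (applied A -> a)
  Step 16: a a a a a a a A B  =>  a a a a a a a a B   (applied A -> a)
  Step 17: a a a a a a a a B  =>  a a a a a a a a B B   (applied B -> B B)
  Step 18: a a a a a a a a B B  =>  a a a a a a a a B B B   (applied B -> B B)
  Step 19: a a a a a a a a B B B  =>  a a a a a a a a B B B B   (applied B -> B B)
  Step 20: a a a a a a a a B B B B  =>  a a a a a a a a b B B B   (applied B -> b)
  Step 21: a a a a a a a a b B B B  =>  a a a a a a a a b B B B B   (applied B -> B B)
  Step 22: a a a a a a a a b B B B B  =>  a a a a a a a a b B B B B B   (applied B -> B B)
  Step 23: a a a a a a a a b B B B B B  =>  a a a a a a a a b b B B B B   (applied B -> b)
  Step 24: a a a a a a a a b b B B B B  =>  a a a a a a a a b b b B B B   (applied B -> b)
  Step 25: a a a a a a a a b b b B B B  =>  a a a a a a a a b b b B B B B   (applied B -> B B)
  Step 26: a a a a a a a a b b b B B B B  =>  a a a a a a a a b b b b B B B   (applied B -> b)
  Step 27: a a a a a a a a b b b b B B B  =>  a a a a a a a a b b b b b B B   (applied B -> b)
  Step 28: a a a a a a a a b b b b b B B  =>  a a a a a a a a b b b b b B B B   (applied B -> B B)
  Step 29: a a a a a a a a b b b b b B B B  =>  a a a a a a a a b b b b b b B B   (applied B -> b)
  Step 30: a a a a a a a a b b b b b b B B  =>  a a a a a a a a b b b b b b B B B   (applied B -> B B)
  Step 31: a a a a a a a a b b b b b b B B B  =>  a a a a a a a a b b b b b b B B B B   (applied B -> B B)
  Step 32: a a a a a a a a b b b b b b B B B B  =>  a a a a a a a a b b b b b b b B B B   (applied B -> b)
  Step 33: a a a a a a a a b b b b b b b B B B  =>  a a a a a a a a b b b b b b b b B B   (applied B -> b)
  Step 34: a a a a a a a a b b b b b b b b B B  =>  a a a a a a a a b b b b b b b b b B   (applied B -> b)
  Step 35: a a a a a a a a b b b b b b b b b B  =>  a a a a a a a a b b b b b b b b b b   (applied B -> b)
Final yield: a a a a a a a a b b b b b b b b b b
Total rewrite steps: 35

35


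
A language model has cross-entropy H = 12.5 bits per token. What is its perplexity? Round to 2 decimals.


Perplexity formula: PP = 2^H
H = 12.5
PP = 2^12.5
Decompose: 2^12.5 = 2^12 * 2^0.5 = 2^12 * sqrt(2)
2^12 = 4096, sqrt(2) ~ 1.4142136
PP ~ 4096 * 1.4142136 = 5792.6189056
Rounded to 2 decimals: 5792.62

5792.62


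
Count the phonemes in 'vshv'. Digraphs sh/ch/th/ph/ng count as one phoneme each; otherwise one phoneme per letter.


Parsing 'vshv' greedily, digraphs first:
  'v' -> consonant phoneme (phonemes so far: 1)
  'sh' -> digraph (1 consonant phoneme) (phonemes so far: 2)
  'v' -> consonant phoneme (phonemes so far: 3)
Total phonemes: 3

3


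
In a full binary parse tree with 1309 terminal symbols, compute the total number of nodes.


Leaf nodes (terminals): 1309
Internal nodes = n - 1 = 1309 - 1 = 1308
Total = leaves + internal = 1309 + 1308 = 2617

2617


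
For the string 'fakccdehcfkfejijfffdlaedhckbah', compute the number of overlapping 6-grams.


String 'fakccdehcfkfejijfffdlaedhckbah' has length L = 30.
Number of overlapping n-grams = L - n + 1
Substituting: 30 - 6 + 1 = 25

25


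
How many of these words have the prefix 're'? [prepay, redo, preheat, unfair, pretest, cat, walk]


Checking each word for prefix 're':
  'prepay' -> no (count: 0)
  'redo' -> YES, starts with 're' (count: 1)
  'preheat' -> no (count: 1)
  'unfair' -> no (count: 1)
  'pretest' -> no (count: 1)
  'cat' -> no (count: 1)
  'walk' -> no (count: 1)
Total with prefix 're': 1

1


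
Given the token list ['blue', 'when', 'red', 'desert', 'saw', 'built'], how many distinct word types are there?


Listing all tokens and tracking unique types:
  Token 1: 'blue' -> NEW (unique so far: 1)
  Token 2: 'when' -> NEW (unique so far: 2)
  Token 3: 'red' -> NEW (unique so far: 3)
  Token 4: 'desert' -> NEW (unique so far: 4)
  Token 5: 'saw' -> NEW (unique so far: 5)
  Token 6: 'built' -> NEW (unique so far: 6)
Unique types: ('blue', 'built', 'desert', 'red', 'saw', 'when')
Vocabulary size: 6

6


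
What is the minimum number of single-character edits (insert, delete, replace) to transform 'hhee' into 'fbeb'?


Building DP table for s1='hhee' (len 4) and s2='fbeb' (len 4):
       f  b  e  b
    0  1  2  3  4
  h 1  1  2  3  4
  h 2  2  2  3  4
  e 3  3  3  2  3
  e 4  4  4  3  3
Edit distance = dp[4][4] = 3

3


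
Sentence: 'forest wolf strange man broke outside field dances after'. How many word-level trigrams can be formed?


Word trigrams from [9] words:
  Trigram 1: (forest wolf strange)
  Trigram 2: (wolf strange man)
  Trigram 3: (strange man broke)
  Trigram 4: (man broke outside)
  Trigram 5: (broke outside field)
  Trigram 6: (outside field dances)
  Trigram 7: (field dances after)
Total word trigrams: 9 - 2 = 7

7


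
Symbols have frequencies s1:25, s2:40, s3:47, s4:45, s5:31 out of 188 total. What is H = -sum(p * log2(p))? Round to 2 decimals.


Computing entropy H = -sum(p_i * log2(p_i)):
  s1: p = 25/188 = 0.1330, -p*log2(p) = 0.3871
  s2: p = 40/188 = 0.2128, -p*log2(p) = 0.4750
  s3: p = 47/188 = 0.2500, -p*log2(p) = 0.5000
  s4: p = 45/188 = 0.2394, -p*log2(p) = 0.4937
  s5: p = 31/188 = 0.1649, -p*log2(p) = 0.4288
H = sum of terms = 2.2846
Rounded to 2 decimals: 2.28

2.28


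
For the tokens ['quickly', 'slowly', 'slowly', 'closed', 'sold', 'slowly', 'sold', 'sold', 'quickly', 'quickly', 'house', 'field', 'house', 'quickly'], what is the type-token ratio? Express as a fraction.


Tokens: 14
Unique types: ('closed', 'field', 'house', 'quickly', 'slowly', 'sold') = 6
TTR = 6/14
Simplify: divide both by 2 -> 3/7
TTR = 3/7

3/7


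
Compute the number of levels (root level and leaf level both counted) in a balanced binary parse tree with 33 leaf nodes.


In a balanced binary tree with n leaves the deepest leaf is ceil(log2(n)) edges below the root,
so counting node levels inclusive of root and leaves gives ceil(log2(n)) + 1 levels.
log2(33) = 5.0444
ceil(5.0444) = 6
levels = 6 + 1 = 7

7


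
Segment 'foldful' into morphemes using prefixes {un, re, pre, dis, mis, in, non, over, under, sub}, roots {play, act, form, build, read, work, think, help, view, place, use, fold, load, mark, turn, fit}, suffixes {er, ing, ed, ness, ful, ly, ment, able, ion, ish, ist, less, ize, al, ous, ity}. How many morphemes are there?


Segmenting 'foldful' against the inventory:
  'fold' -> root (morpheme 1)
  'ful' -> suffix (morpheme 2)
Total morphemes: 2

2


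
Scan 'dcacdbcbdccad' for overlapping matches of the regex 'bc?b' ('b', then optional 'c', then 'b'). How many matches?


Pattern: bc?b means 'b', then optional 'c', then 'b'.
Scanning 'dcacdbcbdccad' position-by-position:
  Pos 0: window 'dca' -> no
  Pos 1: window 'cac' -> no
  Pos 2: window 'acd' -> no
  Pos 3: window 'cdb' -> no
  Pos 4: window 'dbc' -> no
  Pos 5: window 'bcb' -> MATCH
  Pos 6: window 'cbd' -> no
  Pos 7: window 'bdc' -> no
  Pos 8: window 'dcc' -> no
  Pos 9: window 'cca' -> no
  Pos 10: window 'cad' -> no
  Pos 11: window 'ad' -> no
  Pos 12: window 'd' -> no
Total matches: 1

1


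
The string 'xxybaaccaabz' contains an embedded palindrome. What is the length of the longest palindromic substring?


Scanning 'xxybaaccaabz' for palindromic substrings.
Substring at positions 3-10: 'baaccaab'.
Check: reverse('baaccaab') = 'baaccaab' -> palindrome confirmed.
Neighbouring characters ('y' / 'z') break symmetry, so it cannot extend further.
No longer palindromic substring exists; longest length = 8

8


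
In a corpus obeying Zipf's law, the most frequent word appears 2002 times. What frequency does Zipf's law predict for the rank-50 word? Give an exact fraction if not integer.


Zipf's law: freq(rank) = f1 / rank
f1 = 2002, rank = 50
freq = 2002 / 50
GCD(2002, 50) = 2
Simplified: 1001/25

1001/25


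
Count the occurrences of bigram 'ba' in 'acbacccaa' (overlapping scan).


Scanning 'acbacccaa' for bigram 'ba':
  Position 0: 'ac' -> no
  Position 1: 'cb' -> no
  Position 2: 'ba' -> MATCH
  Position 3: 'ac' -> no
  Position 4: 'cc' -> no
  Position 5: 'cc' -> no
  Position 6: 'ca' -> no
  Position 7: 'aa' -> no
Total matches: 1

1


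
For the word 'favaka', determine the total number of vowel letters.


Scanning each character of 'favaka':
  Position 1: 'f' -> consonant (running count: 0)
  Position 2: 'a' -> vowel (running count: 1)
  Position 3: 'v' -> consonant (running count: 1)
  Position 4: 'a' -> vowel (running count: 2)
  Position 5: 'k' -> consonant (running count: 2)
  Position 6: 'a' -> vowel (running count: 3)
Total vowels: 3

3


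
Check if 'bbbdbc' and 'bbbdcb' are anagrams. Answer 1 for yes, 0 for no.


Sort characters of 'bbbdbc': 'bbbbcd'
Sort characters of 'bbbdcb': 'bbbbcd'
Sorted forms match -> they ARE anagrams
Result: 1

1


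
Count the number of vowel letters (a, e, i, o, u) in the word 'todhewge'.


Scanning each character of 'todhewge':
  Position 1: 't' -> consonant (running count: 0)
  Position 2: 'o' -> vowel (running count: 1)
  Position 3: 'd' -> consonant (running count: 1)
  Position 4: 'h' -> consonant (running count: 1)
  Position 5: 'e' -> vowel (running count: 2)
  Position 6: 'w' -> consonant (running count: 2)
  Position 7: 'g' -> consonant (running count: 2)
  Position 8: 'e' -> vowel (running count: 3)
Total vowels: 3

3


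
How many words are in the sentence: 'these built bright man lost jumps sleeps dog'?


Counting words by splitting on spaces:
  Word 1: 'these'
  Word 2: 'built'
  Word 3: 'bright'
  Word 4: 'man'
  Word 5: 'lost'
  Word 6: 'jumps'
  Word 7: 'sleeps'
  Word 8: 'dog'
Total words: 8

8


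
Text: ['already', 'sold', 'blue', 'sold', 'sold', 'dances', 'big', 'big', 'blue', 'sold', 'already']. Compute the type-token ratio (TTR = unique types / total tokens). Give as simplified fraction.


Tokens: 11
Unique types: ('already', 'big', 'blue', 'dances', 'sold') = 5
TTR = 5/11
Already in lowest terms.

5/11


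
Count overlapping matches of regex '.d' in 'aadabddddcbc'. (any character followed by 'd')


Pattern: .d means any character followed by 'd'.
Scanning 'aadabddddcbc' position-by-position:
  Pos 0: window 'aa' -> no
  Pos 1: window 'ad' -> MATCH
  Pos 2: window 'da' -> no
  Pos 3: window 'ab' -> no
  Pos 4: window 'bd' -> MATCH
  Pos 5: window 'dd' -> MATCH
  Pos 6: window 'dd' -> MATCH
  Pos 7: window 'dd' -> MATCH
  Pos 8: window 'dc' -> no
  Pos 9: window 'cb' -> no
  Pos 10: window 'bc' -> no
  Pos 11: window 'c' -> no
Total matches: 5

5


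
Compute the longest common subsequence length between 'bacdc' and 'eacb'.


DP table for LCS of 'bacdc' and 'eacb':
       e  a  c  b
    0  0  0  0  0
  b 0  0  0  0  1
  a 0  0  1  1  1
  c 0  0  1  2  2
  d 0  0  1  2  2
  c 0  0  1  2  2
LCS: 'ac'
LCS length = 2

2


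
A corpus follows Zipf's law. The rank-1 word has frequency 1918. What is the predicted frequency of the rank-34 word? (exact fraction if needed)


Zipf's law: freq(rank) = f1 / rank
f1 = 1918, rank = 34
freq = 1918 / 34
GCD(1918, 34) = 2
Simplified: 959/17

959/17


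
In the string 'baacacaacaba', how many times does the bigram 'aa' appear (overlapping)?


Scanning 'baacacaacaba' for bigram 'aa':
  Position 0: 'ba' -> no
  Position 1: 'aa' -> MATCH
  Position 2: 'ac' -> no
  Position 3: 'ca' -> no
  Position 4: 'ac' -> no
  Position 5: 'ca' -> no
  Position 6: 'aa' -> MATCH
  Position 7: 'ac' -> no
  Position 8: 'ca' -> no
  Position 9: 'ab' -> no
  Position 10: 'ba' -> no
Total matches: 2

2


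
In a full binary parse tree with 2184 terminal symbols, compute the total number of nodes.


Leaf nodes (terminals): 2184
Internal nodes = n - 1 = 2184 - 1 = 2183
Total = leaves + internal = 2184 + 2183 = 4367

4367


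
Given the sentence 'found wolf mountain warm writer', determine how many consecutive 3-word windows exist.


Word trigrams from [5] words:
  Trigram 1: (found wolf mountain)
  Trigram 2: (wolf mountain warm)
  Trigram 3: (mountain warm writer)
Total word trigrams: 5 - 2 = 3

3


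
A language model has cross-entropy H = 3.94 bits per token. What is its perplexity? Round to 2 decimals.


Perplexity formula: PP = 2^H
H = 3.94
PP = 2^3.94
Decompose: 2^3.94 = 2^3 * 2^0.94
2^3 = 8, 2^0.94 ~ 1.9185282
PP ~ 8 * 1.9185282 = 15.3482256
Rounded to 2 decimals: 15.35

15.35


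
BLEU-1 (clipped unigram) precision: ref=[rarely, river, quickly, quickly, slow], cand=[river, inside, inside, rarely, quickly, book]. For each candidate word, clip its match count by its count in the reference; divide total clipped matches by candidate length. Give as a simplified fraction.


Reference word counts: {'quickly': 2, 'rarely': 1, 'river': 1, 'slow': 1}
Checking each candidate word (with clipping):
  'river' -> in reference (ref count 1, used 1/1) -> match (matches: 1)
  'inside' -> not in reference -> no match (matches: 1)
  'inside' -> not in reference -> no match (matches: 1)
  'rarely' -> in reference (ref count 1, used 1/1) -> match (matches: 2)
  'quickly' -> in reference (ref count 2, used 1/2) -> match (matches: 3)
  'book' -> not in reference -> no match (matches: 3)
Clipped matches: 3, Candidate length: 6
Precision = 3/6 = 1/2

1/2


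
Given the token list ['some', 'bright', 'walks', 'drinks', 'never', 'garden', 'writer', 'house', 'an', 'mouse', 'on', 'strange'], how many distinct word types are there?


Listing all tokens and tracking unique types:
  Token 1: 'some' -> NEW (unique so far: 1)
  Token 2: 'bright' -> NEW (unique so far: 2)
  Token 3: 'walks' -> NEW (unique so far: 3)
  Token 4: 'drinks' -> NEW (unique so far: 4)
  Token 5: 'never' -> NEW (unique so far: 5)
  Token 6: 'garden' -> NEW (unique so far: 6)
  Token 7: 'writer' -> NEW (unique so far: 7)
  Token 8: 'house' -> NEW (unique so far: 8)
  Token 9: 'an' -> NEW (unique so far: 9)
  Token 10: 'mouse' -> NEW (unique so far: 10)
  Token 11: 'on' -> NEW (unique so far: 11)
  Token 12: 'strange' -> NEW (unique so far: 12)
Unique types: ('an', 'bright', 'drinks', 'garden', 'house', 'mouse', 'never', 'on', 'some', 'strange', 'walks', 'writer')
Vocabulary size: 12

12


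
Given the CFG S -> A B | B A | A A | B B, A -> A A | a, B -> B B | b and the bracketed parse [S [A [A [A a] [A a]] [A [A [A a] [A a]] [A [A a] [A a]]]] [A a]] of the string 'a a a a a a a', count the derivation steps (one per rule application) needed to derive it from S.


Every bracketed nonterminal node [X ...] in the tree is produced by exactly one rule application.
Reading the tree off as a leftmost derivation:
  Step 1: S  =>  A A   (applied S -> A A)
  Step 2: A A  =>  A A A   (applied A -> A A)
  Step 3: A A A  =>  A A A A   (applied A -> A A)
  Step 4: A A A A  =>  a A A A   (applied A -> a)
  Step 5: a A A A  =>  a a A A   (applied A -> a)
  Step 6: a a A A  =>  a a A A A   (applied A -> A A)
  Step 7: a a A A A  =>  a a A A A A   (applied A -> A A)
  Step 8: a a A A A A  =>  a a a A A A   (applied A -> a)
  Step 9: a a a A A A  =>  a a a a A A   (applied A -> a)
  Step 10: a a a a A A  =>  a a a a A A A   (applied A -> A A)
  Step 11: a a a a A A A  =>  a a a a a A A   (applied A -> a)
  Step 12: a a a a a A A  =>  a a a a a a A   (applied A -> a)
  Step 13: a a a a a a A  =>  a a a a a a a   (applied A -> a)
Final yield: a a a a a a a
Total rewrite steps: 13

13


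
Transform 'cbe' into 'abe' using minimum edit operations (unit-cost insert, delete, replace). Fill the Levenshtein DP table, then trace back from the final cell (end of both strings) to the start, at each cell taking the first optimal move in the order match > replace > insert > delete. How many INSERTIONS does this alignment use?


Edit distance = 1. Backtracking from cell (3, 3) with preference match > replace > insert > delete,
then listing the resulting alignment 'cbe' -> 'abe' left to right:
  Step 1: replace c->a
  Step 2: keep 'b'
  Step 3: keep 'e'
Total insertions: 0

0


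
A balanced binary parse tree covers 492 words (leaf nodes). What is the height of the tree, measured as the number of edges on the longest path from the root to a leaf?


In a balanced binary tree with n leaves the deepest leaf is ceil(log2(n)) edges below the root.
log2(492) = 8.9425
ceil(8.9425) = 9
height (edges) = 9

9


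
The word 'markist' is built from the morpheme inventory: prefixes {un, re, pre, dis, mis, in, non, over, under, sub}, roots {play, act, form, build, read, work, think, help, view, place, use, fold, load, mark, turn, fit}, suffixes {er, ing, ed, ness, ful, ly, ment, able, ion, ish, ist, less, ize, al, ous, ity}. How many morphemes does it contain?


Segmenting 'markist' against the inventory:
  'mark' -> root (morpheme 1)
  'ist' -> suffix (morpheme 2)
Total morphemes: 2

2


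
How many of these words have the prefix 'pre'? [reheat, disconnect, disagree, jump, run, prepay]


Checking each word for prefix 'pre':
  'reheat' -> no (count: 0)
  'disconnect' -> no (count: 0)
  'disagree' -> no (count: 0)
  'jump' -> no (count: 0)
  'run' -> no (count: 0)
  'prepay' -> YES, starts with 'pre' (count: 1)
Total with prefix 'pre': 1

1


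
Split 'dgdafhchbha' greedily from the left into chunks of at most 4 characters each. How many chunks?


'dgdafhchbha' has 11 characters.
Chunking with max size 4:
  Chunk 1: 'dgda' (positions 0-3)
  Chunk 2: 'fhch' (positions 4-7)
  Chunk 3: 'bha' (positions 8-10)
Total chunks: ceil(11 / 4) = 3

3


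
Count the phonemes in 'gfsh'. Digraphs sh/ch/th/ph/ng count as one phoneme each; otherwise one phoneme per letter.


Parsing 'gfsh' greedily, digraphs first:
  'g' -> consonant phoneme (phonemes so far: 1)
  'f' -> consonant phoneme (phonemes so far: 2)
  'sh' -> digraph (1 consonant phoneme) (phonemes so far: 3)
Total phonemes: 3

3


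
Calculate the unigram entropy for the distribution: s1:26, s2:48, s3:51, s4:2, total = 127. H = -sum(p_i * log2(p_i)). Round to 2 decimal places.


Computing entropy H = -sum(p_i * log2(p_i)):
  s1: p = 26/127 = 0.2047, -p*log2(p) = 0.4685
  s2: p = 48/127 = 0.3780, -p*log2(p) = 0.5305
  s3: p = 51/127 = 0.4016, -p*log2(p) = 0.5286
  s4: p = 2/127 = 0.0157, -p*log2(p) = 0.0943
H = sum of terms = 1.6219
Rounded to 2 decimals: 1.62

1.62


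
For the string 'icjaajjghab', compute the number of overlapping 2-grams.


String 'icjaajjghab' has length L = 11.
Number of overlapping n-grams = L - n + 1
Substituting: 11 - 2 + 1 = 10

10


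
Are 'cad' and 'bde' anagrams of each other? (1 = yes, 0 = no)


Sort characters of 'cad': 'acd'
Sort characters of 'bde': 'bde'
Sorted forms differ -> they are NOT anagrams
Result: 0

0


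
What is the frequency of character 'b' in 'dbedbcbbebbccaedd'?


Scanning 'dbedbcbbebbccaedd' for 'b':
  Position 1: 'b' -> MATCH (count: 1)
  Position 4: 'b' -> MATCH (count: 2)
  Position 6: 'b' -> MATCH (count: 3)
  Position 7: 'b' -> MATCH (count: 4)
  Position 9: 'b' -> MATCH (count: 5)
  Position 10: 'b' -> MATCH (count: 6)
Total occurrences of 'b': 6

6


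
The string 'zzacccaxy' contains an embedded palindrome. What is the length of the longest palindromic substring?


Scanning 'zzacccaxy' for palindromic substrings.
Substring at positions 2-6: 'accca'.
Check: reverse('accca') = 'accca' -> palindrome confirmed.
Neighbouring characters ('z' / 'x') break symmetry, so it cannot extend further.
No longer palindromic substring exists; longest length = 5

5


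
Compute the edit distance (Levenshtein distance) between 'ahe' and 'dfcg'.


Building DP table for s1='ahe' (len 3) and s2='dfcg' (len 4):
       d  f  c  g
    0  1  2  3  4
  a 1  1  2  3  4
  h 2  2  2  3  4
  e 3  3  3  3  4
Edit distance = dp[3][4] = 4

4


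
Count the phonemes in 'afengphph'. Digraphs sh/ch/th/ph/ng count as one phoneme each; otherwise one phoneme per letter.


Parsing 'afengphph' greedily, digraphs first:
  'a' -> vowel phoneme (phonemes so far: 1)
  'f' -> consonant phoneme (phonemes so far: 2)
  'e' -> vowel phoneme (phonemes so far: 3)
  'ng' -> digraph (1 consonant phoneme) (phonemes so far: 4)
  'ph' -> digraph (1 consonant phoneme) (phonemes so far: 5)
  'ph' -> digraph (1 consonant phoneme) (phonemes so far: 6)
Total phonemes: 6

6


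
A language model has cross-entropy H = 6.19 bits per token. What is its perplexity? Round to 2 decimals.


Perplexity formula: PP = 2^H
H = 6.19
PP = 2^6.19
Decompose: 2^6.19 = 2^6 * 2^0.19
2^6 = 64, 2^0.19 ~ 1.1407637
PP ~ 64 * 1.1407637 = 73.0088768
Rounded to 2 decimals: 73.01

73.01


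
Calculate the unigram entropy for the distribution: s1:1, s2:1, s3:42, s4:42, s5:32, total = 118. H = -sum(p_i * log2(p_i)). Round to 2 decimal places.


Computing entropy H = -sum(p_i * log2(p_i)):
  s1: p = 1/118 = 0.0085, -p*log2(p) = 0.0583
  s2: p = 1/118 = 0.0085, -p*log2(p) = 0.0583
  s3: p = 42/118 = 0.3559, -p*log2(p) = 0.5305
  s4: p = 42/118 = 0.3559, -p*log2(p) = 0.5305
  s5: p = 32/118 = 0.2712, -p*log2(p) = 0.5105
H = sum of terms = 1.6881
Rounded to 2 decimals: 1.69

1.69


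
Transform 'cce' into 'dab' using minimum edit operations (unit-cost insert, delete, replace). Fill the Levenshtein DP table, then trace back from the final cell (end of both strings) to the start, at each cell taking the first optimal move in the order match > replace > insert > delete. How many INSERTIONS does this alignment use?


Edit distance = 3. Backtracking from cell (3, 3) with preference match > replace > insert > delete,
then listing the resulting alignment 'cce' -> 'dab' left to right:
  Step 1: replace c->d
  Step 2: replace c->a
  Step 3: replace e->b
Total insertions: 0

0


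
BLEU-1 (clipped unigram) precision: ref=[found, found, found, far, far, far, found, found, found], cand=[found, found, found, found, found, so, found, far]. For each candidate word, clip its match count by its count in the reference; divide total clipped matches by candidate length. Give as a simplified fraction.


Reference word counts: {'far': 3, 'found': 6}
Checking each candidate word (with clipping):
  'found' -> in reference (ref count 6, used 1/6) -> match (matches: 1)
  'found' -> in reference (ref count 6, used 2/6) -> match (matches: 2)
  'found' -> in reference (ref count 6, used 3/6) -> match (matches: 3)
  'found' -> in reference (ref count 6, used 4/6) -> match (matches: 4)
  'found' -> in reference (ref count 6, used 5/6) -> match (matches: 5)
  'so' -> not in reference -> no match (matches: 5)
  'found' -> in reference (ref count 6, used 6/6) -> match (matches: 6)
  'far' -> in reference (ref count 3, used 1/3) -> match (matches: 7)
Clipped matches: 7, Candidate length: 8
Precision = 7/8

7/8


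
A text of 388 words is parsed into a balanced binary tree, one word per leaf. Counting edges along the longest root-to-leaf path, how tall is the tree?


In a balanced binary tree with n leaves the deepest leaf is ceil(log2(n)) edges below the root.
log2(388) = 8.5999
ceil(8.5999) = 9
height (edges) = 9

9


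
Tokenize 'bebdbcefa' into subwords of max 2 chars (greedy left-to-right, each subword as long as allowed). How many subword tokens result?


'bebdbcefa' has 9 characters.
Chunking with max size 2:
  Chunk 1: 'be' (positions 0-1)
  Chunk 2: 'bd' (positions 2-3)
  Chunk 3: 'bc' (positions 4-5)
  Chunk 4: 'ef' (positions 6-7)
  Chunk 5: 'a' (positions 8-8)
Total chunks: ceil(9 / 2) = 5

5


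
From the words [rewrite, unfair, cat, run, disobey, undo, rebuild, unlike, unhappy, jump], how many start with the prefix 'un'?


Checking each word for prefix 'un':
  'rewrite' -> no (count: 0)
  'unfair' -> YES, starts with 'un' (count: 1)
  'cat' -> no (count: 1)
  'run' -> no (count: 1)
  'disobey' -> no (count: 1)
  'undo' -> YES, starts with 'un' (count: 2)
  'rebuild' -> no (count: 2)
  'unlike' -> YES, starts with 'un' (count: 3)
  'unhappy' -> YES, starts with 'un' (count: 4)
  'jump' -> no (count: 4)
Total with prefix 'un': 4

4


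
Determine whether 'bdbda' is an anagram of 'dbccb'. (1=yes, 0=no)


Sort characters of 'bdbda': 'abbdd'
Sort characters of 'dbccb': 'bbccd'
Sorted forms differ -> they are NOT anagrams
Result: 0

0


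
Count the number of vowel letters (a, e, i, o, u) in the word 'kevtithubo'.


Scanning each character of 'kevtithubo':
  Position 1: 'k' -> consonant (running count: 0)
  Position 2: 'e' -> vowel (running count: 1)
  Position 3: 'v' -> consonant (running count: 1)
  Position 4: 't' -> consonant (running count: 1)
  Position 5: 'i' -> vowel (running count: 2)
  Position 6: 't' -> consonant (running count: 2)
  Position 7: 'h' -> consonant (running count: 2)
  Position 8: 'u' -> vowel (running count: 3)
  Position 9: 'b' -> consonant (running count: 3)
  Position 10: 'o' -> vowel (running count: 4)
Total vowels: 4

4


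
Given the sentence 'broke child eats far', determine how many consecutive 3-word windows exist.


Word trigrams from [4] words:
  Trigram 1: (broke child eats)
  Trigram 2: (child eats far)
Total word trigrams: 4 - 2 = 2

2


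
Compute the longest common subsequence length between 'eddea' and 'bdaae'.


DP table for LCS of 'eddea' and 'bdaae':
       b  d  a  a  e
    0  0  0  0  0  0
  e 0  0  0  0  0  1
  d 0  0  1  1  1  1
  d 0  0  1  1  1  1
  e 0  0  1  1  1  2
  a 0  0  1  2  2  2
LCS: 'de'
LCS length = 2

2


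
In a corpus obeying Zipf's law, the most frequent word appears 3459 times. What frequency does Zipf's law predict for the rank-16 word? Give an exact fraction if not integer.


Zipf's law: freq(rank) = f1 / rank
f1 = 3459, rank = 16
freq = 3459 / 16
GCD(3459, 16) = 1
Simplified: 3459/16

3459/16


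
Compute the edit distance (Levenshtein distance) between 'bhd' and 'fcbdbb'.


Building DP table for s1='bhd' (len 3) and s2='fcbdbb' (len 6):
       f  c  b  d  b  b
    0  1  2  3  4  5  6
  b 1  1  2  2  3  4  5
  h 2  2  2  3  3  4  5
  d 3  3  3  3  3  4  5
Edit distance = dp[3][6] = 5

5


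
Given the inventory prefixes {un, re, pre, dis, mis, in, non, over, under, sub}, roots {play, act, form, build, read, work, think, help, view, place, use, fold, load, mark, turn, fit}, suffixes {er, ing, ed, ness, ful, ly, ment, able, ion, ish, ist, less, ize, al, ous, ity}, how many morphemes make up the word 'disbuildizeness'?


Segmenting 'disbuildizeness' against the inventory:
  'dis' -> prefix (morpheme 1)
  'build' -> root (morpheme 2)
  'ize' -> suffix (morpheme 3)
  'ness' -> suffix (morpheme 4)
Total morphemes: 4

4


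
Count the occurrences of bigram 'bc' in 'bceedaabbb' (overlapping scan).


Scanning 'bceedaabbb' for bigram 'bc':
  Position 0: 'bc' -> MATCH
  Position 1: 'ce' -> no
  Position 2: 'ee' -> no
  Position 3: 'ed' -> no
  Position 4: 'da' -> no
  Position 5: 'aa' -> no
  Position 6: 'ab' -> no
  Position 7: 'bb' -> no
  Position 8: 'bb' -> no
Total matches: 1

1


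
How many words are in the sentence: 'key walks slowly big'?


Counting words by splitting on spaces:
  Word 1: 'key'
  Word 2: 'walks'
  Word 3: 'slowly'
  Word 4: 'big'
Total words: 4

4


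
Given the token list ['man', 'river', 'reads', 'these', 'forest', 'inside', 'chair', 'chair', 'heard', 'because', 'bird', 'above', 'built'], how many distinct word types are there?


Listing all tokens and tracking unique types:
  Token 1: 'man' -> NEW (unique so far: 1)
  Token 2: 'river' -> NEW (unique so far: 2)
  Token 3: 'reads' -> NEW (unique so far: 3)
  Token 4: 'these' -> NEW (unique so far: 4)
  Token 5: 'forest' -> NEW (unique so far: 5)
  Token 6: 'inside' -> NEW (unique so far: 6)
  Token 7: 'chair' -> NEW (unique so far: 7)
  Token 8: 'chair' -> duplicate (unique so far: 7)
  Token 9: 'heard' -> NEW (unique so far: 8)
  Token 10: 'because' -> NEW (unique so far: 9)
  Token 11: 'bird' -> NEW (unique so far: 10)
  Token 12: 'above' -> NEW (unique so far: 11)
  Token 13: 'built' -> NEW (unique so far: 12)
Unique types: ('above', 'because', 'bird', 'built', 'chair', 'forest', 'heard', 'inside', 'man', 'reads', 'river', 'these')
Vocabulary size: 12

12
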